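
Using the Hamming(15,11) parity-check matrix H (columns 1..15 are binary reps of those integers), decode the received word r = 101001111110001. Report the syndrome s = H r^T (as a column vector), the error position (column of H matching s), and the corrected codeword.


s = (1, 1, 0, 0)^T, error position = 12, corrected codeword c = 101001111111001

Compute s = H r^T mod 2 one row at a time:
  s_1 = 1 + 1 + 1 + 1 + 0 + 0 + 0 + 1 = 5 ≡ 1 (mod 2).
  s_2 = 0 + 0 + 1 + 1 + 0 + 0 + 0 + 1 = 3 ≡ 1 (mod 2).
  s_3 = 0 + 1 + 1 + 1 + 1 + 1 + 0 + 1 = 6 ≡ 0 (mod 2).
  s_4 = 1 + 1 + 0 + 1 + 1 + 1 + 0 + 1 = 6 ≡ 0 (mod 2).
s = (1, 1, 0, 0)^T — this equals column 12 of H (binary 1100), so error is at position 12.
Correct: flip bit 12 of r = 101001111110001 to get c = 101001111111001.


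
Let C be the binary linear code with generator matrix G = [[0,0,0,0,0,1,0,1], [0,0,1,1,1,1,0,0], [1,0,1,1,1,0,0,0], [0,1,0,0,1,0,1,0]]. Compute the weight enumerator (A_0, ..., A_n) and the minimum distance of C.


Weight distribution: A_0 = 1, A_2 = 3, A_3 = 1, A_4 = 3, A_5 = 6, A_6 = 1, A_7 = 1. Minimum distance d = 2.

Enumerate all 2^4 = 16 messages m ∈ F_2^4.
For each, compute codeword c = mG in F_2^8, then tally its weight.
  m = 0000 → c = 00000000, weight = 0.
  m = 1000 → c = 00000101, weight = 2.
  m = 0100 → c = 00111100, weight = 4.
  m = 1100 → c = 00111001, weight = 4.
  m = 0010 → c = 10111000, weight = 4.
  m = 1010 → c = 10111101, weight = 6.
  m = 0110 → c = 10000100, weight = 2.
  m = 1110 → c = 10000001, weight = 2.
  m = 0001 → c = 01001010, weight = 3.
  m = 1001 → c = 01001111, weight = 5.
  m = 0101 → c = 01110110, weight = 5.
  m = 1101 → c = 01110011, weight = 5.
  m = 0011 → c = 11110010, weight = 5.
  m = 1011 → c = 11110111, weight = 7.
  m = 0111 → c = 11001110, weight = 5.
  m = 1111 → c = 11001011, weight = 5.
Tally weights:
  weight 0: 1 codewords.
  weight 2: 3 codewords.
  weight 3: 1 codewords.
  weight 4: 3 codewords.
  weight 5: 6 codewords.
  weight 6: 1 codewords.
  weight 7: 1 codewords.
Minimum distance d = smallest w > 0 with A_w > 0 = 2.
Sanity: Σ A_w = 16 = 2^4 = 16 ✓.


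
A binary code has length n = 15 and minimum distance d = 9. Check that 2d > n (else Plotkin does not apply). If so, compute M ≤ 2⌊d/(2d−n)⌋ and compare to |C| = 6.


Plotkin bound M ≤ 6; given |C| = 6 ≤ bound (satisfied).

Check applicability: 2d = 18, n = 15.
2d − n = 3 > 0, so Plotkin applies.
Compute d/(2d−n) = 9/3 ≈ 3.0000.
⌊d/(2d−n)⌋ = 3.
Plotkin bound: M ≤ 2·3 = 6.
Given |C| = 6, check: satisfied.
This |C| is at the Plotkin bound.


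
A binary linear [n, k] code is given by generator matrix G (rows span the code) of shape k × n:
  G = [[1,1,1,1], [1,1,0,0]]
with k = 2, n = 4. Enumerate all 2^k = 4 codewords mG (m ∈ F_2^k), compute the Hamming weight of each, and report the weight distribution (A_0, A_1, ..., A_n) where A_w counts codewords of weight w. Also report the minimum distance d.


Weight distribution: A_0 = 1, A_2 = 2, A_4 = 1. Minimum distance d = 2.

Enumerate all 2^2 = 4 messages m ∈ F_2^2.
For each, compute codeword c = mG in F_2^4, then tally its weight.
  m = 00 → c = 0000, weight = 0.
  m = 10 → c = 1111, weight = 4.
  m = 01 → c = 1100, weight = 2.
  m = 11 → c = 0011, weight = 2.
Tally weights:
  weight 0: 1 codewords.
  weight 2: 2 codewords.
  weight 4: 1 codewords.
Minimum distance d = smallest w > 0 with A_w > 0 = 2.
Sanity: Σ A_w = 4 = 2^2 = 4 ✓.


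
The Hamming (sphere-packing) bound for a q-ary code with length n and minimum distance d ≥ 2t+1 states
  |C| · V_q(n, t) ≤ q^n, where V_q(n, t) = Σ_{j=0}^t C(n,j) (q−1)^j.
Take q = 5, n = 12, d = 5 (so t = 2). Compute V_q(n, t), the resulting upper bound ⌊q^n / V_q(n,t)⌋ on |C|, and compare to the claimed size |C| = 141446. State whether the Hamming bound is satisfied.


V_q(n, t) = 1105, q^n = 244140625, Hamming bound = 220941, |C| = 141446 ≤ bound (satisfied).

Step 1: Compute V_q(n, t) = Σ_{j=0}^2 C(n, j) (q−1)^j.
  j = 0: C(12,0)·(4)^0 = 1·1 = 1.
  j = 1: C(12,1)·(4)^1 = 12·4 = 48.
  j = 2: C(12,2)·(4)^2 = 66·16 = 1056.
  V_q(n, t) = 1 + 48 + 1056 = 1105.
Step 2: q^n = 5^12 = 244140625.
Step 3: Hamming bound ⌊q^n / V_q(n,t)⌋ = ⌊244140625/1105⌋ = 220941.
Step 4: Compare |C| = 141446 to 220941: satisfied.
The claimed |C| lies below the Hamming bound.


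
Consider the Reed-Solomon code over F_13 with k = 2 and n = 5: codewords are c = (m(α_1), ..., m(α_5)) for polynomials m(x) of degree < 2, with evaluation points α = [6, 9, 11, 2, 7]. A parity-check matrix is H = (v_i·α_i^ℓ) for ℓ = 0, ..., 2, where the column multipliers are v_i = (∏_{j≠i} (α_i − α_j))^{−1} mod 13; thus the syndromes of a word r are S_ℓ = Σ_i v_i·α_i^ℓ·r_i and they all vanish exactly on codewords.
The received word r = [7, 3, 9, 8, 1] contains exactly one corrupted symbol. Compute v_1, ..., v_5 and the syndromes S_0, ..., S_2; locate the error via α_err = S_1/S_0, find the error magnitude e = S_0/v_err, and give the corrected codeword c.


S = (4, 2, 1), error at position 5, error magnitude e = 4, c = [7, 3, 9, 8, 10].

Step 1: column multipliers v_i = (∏_{j≠i}(α_i − α_j))^{−1} mod 13.
  i = 1 (α = 6): (6−9)(6−11)(6−2)(6−7) = (−3)·(−5)·4·(−1) = −60 ≡ 5, so v_1 = 5^{−1} = 8 (mod 13).
  i = 2 (α = 9): (9−6)(9−11)(9−2)(9−7) = 3·(−2)·7·2 = −84 ≡ 7, so v_2 = 7^{−1} = 2 (mod 13).
  i = 3 (α = 11): (11−6)(11−9)(11−2)(11−7) = 5·2·9·4 = 360 ≡ 9, so v_3 = 9^{−1} = 3 (mod 13).
  i = 4 (α = 2): (2−6)(2−9)(2−11)(2−7) = (−4)·(−7)·(−9)·(−5) = 1260 ≡ 12, so v_4 = 12^{−1} = 12 (mod 13).
  i = 5 (α = 7): (7−6)(7−9)(7−11)(7−2) = 1·(−2)·(−4)·5 = 40 ≡ 1, so v_5 = 1^{−1} = 1 (mod 13).
  v = [8, 2, 3, 12, 1].
Step 2: syndromes of r = [7, 3, 9, 8, 1] (all sums mod 13).
  S_0 = Σ v_i r_i = 8·7 + 2·3 + 3·9 + 12·8 + 1·1 = 186 ≡ 4.
  S_1 = Σ v_i α_i r_i = 8·6·7 + 2·9·3 + 3·11·9 + 12·2·8 + 1·7·1 = 886 ≡ 2.
  α_i^2 mod 13 = [10, 3, 4, 4, 10].
  S_2 = Σ v_i α_i^2 r_i = 8·10·7 + 2·3·3 + 3·4·9 + 12·4·8 + 1·10·1 = 1080 ≡ 1.
  S = (4, 2, 1) ≠ 0, so r is not a codeword (an error is present).
Step 3: locate the error. For a single error e at position i, S_ℓ = v_i·e·α_i^ℓ, so α_err = S_1/S_0.
  S_0^{−1} = 4^{−1} = 10 (mod 13), so α_err = 2·10 = 20 ≡ 7 = α_5. Error position i = 5.
  Consistency check: S_2/S_1 = 1·7 = 7 ≡ 7 = α_err ✓ (single-error assumption holds).
Step 4: error magnitude e = S_0/v_5 = S_0·∏_{j≠5}(α_5 − α_j) = 4·1 = 4 ≡ 4 (mod 13).
Step 5: correct position 5: c_5 = r_5 − e = 1 − 4 ≡ 10 (mod 13). Hence c = [7, 3, 9, 8, 10].
  Check: interpolating c through the α_i gives m(x) = 2 + 3·x (degree < 2) with m(α_i) = c_i for every i, so c is indeed a codeword.


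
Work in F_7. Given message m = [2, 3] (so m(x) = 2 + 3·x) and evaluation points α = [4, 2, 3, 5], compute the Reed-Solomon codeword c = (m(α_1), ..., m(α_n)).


c = [0, 1, 4, 3]

Message polynomial: m(x) = 2 + 3·x (mod 7).
For each evaluation point α_i, compute m(α_i) mod 7:
  α_1 = 4: Horner steps 3 → 0, so m(4) = 0.
  α_2 = 2: Horner steps 3 → 1, so m(2) = 1.
  α_3 = 3: Horner steps 3 → 4, so m(3) = 4.
  α_4 = 5: Horner steps 3 → 3, so m(5) = 3.
Codeword c = [0, 1, 4, 3] ∈ F_7^4.


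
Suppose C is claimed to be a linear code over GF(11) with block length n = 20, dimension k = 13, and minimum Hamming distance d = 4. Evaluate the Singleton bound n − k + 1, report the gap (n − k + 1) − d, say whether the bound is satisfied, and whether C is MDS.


Singleton RHS = n − k + 1 = 8, slack = 4, bound satisfied, not MDS.

Singleton bound: d ≤ n − k + 1.
Here n = 20, k = 13, so n − k + 1 = 8.
Given d = 4, check d ≤ 8: YES.
Slack = (n − k + 1) − d = 4.
The code is NOT MDS (slack = 4 > 0).
Description: the claimed parameters are [20, 13, 4]_11; such a code would be non-MDS.


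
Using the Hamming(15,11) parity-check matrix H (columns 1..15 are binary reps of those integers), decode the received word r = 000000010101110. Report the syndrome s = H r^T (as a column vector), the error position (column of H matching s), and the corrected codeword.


s = (1, 1, 0, 1)^T, error position = 13, corrected codeword c = 000000010101010

Compute s = H r^T mod 2 one row at a time:
  s_1 = 1 + 0 + 1 + 0 + 1 + 1 + 1 + 0 = 5 ≡ 1 (mod 2).
  s_2 = 0 + 0 + 0 + 0 + 1 + 1 + 1 + 0 = 3 ≡ 1 (mod 2).
  s_3 = 0 + 0 + 0 + 0 + 1 + 0 + 1 + 0 = 2 ≡ 0 (mod 2).
  s_4 = 0 + 0 + 0 + 0 + 0 + 0 + 1 + 0 = 1 ≡ 1 (mod 2).
s = (1, 1, 0, 1)^T — this equals column 13 of H (binary 1101), so error is at position 13.
Correct: flip bit 13 of r = 000000010101110 to get c = 000000010101010.


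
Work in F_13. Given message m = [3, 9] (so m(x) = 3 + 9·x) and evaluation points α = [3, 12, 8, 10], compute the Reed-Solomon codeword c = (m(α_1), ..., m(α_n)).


c = [4, 7, 10, 2]

Message polynomial: m(x) = 3 + 9·x (mod 13).
For each evaluation point α_i, compute m(α_i) mod 13:
  α_1 = 3: Horner steps 9 → 4, so m(3) = 4.
  α_2 = 12: Horner steps 9 → 7, so m(12) = 7.
  α_3 = 8: Horner steps 9 → 10, so m(8) = 10.
  α_4 = 10: Horner steps 9 → 2, so m(10) = 2.
Codeword c = [4, 7, 10, 2] ∈ F_13^4.


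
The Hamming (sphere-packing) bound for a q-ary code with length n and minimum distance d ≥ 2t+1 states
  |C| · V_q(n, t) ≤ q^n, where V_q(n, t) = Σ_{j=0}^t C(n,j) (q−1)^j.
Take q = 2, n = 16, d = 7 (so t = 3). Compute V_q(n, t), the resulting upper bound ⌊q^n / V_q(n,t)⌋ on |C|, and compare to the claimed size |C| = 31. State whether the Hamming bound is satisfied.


V_q(n, t) = 697, q^n = 65536, Hamming bound = 94, |C| = 31 ≤ bound (satisfied).

Step 1: Compute V_q(n, t) = Σ_{j=0}^3 C(n, j) (q−1)^j.
  j = 0: C(16,0)·(1)^0 = 1·1 = 1.
  j = 1: C(16,1)·(1)^1 = 16·1 = 16.
  j = 2: C(16,2)·(1)^2 = 120·1 = 120.
  j = 3: C(16,3)·(1)^3 = 560·1 = 560.
  V_q(n, t) = 1 + 16 + 120 + 560 = 697.
Step 2: q^n = 2^16 = 65536.
Step 3: Hamming bound ⌊q^n / V_q(n,t)⌋ = ⌊65536/697⌋ = 94.
Step 4: Compare |C| = 31 to 94: satisfied.
The claimed |C| lies below the Hamming bound.


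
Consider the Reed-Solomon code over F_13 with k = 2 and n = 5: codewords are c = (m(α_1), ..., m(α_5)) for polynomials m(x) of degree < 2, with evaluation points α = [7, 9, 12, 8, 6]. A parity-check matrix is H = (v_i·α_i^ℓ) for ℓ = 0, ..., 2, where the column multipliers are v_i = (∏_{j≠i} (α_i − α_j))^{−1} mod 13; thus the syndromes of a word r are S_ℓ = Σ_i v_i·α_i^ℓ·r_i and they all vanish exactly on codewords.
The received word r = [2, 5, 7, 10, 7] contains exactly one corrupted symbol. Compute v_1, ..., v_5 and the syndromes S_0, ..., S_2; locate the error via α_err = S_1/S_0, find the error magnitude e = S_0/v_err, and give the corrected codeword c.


S = (12, 1, 12), error at position 3, error magnitude e = 4, c = [2, 5, 3, 10, 7].

Step 1: column multipliers v_i = (∏_{j≠i}(α_i − α_j))^{−1} mod 13.
  i = 1 (α = 7): (7−9)(7−12)(7−8)(7−6) = (−2)·(−5)·(−1)·1 = −10 ≡ 3, so v_1 = 3^{−1} = 9 (mod 13).
  i = 2 (α = 9): (9−7)(9−12)(9−8)(9−6) = 2·(−3)·1·3 = −18 ≡ 8, so v_2 = 8^{−1} = 5 (mod 13).
  i = 3 (α = 12): (12−7)(12−9)(12−8)(12−6) = 5·3·4·6 = 360 ≡ 9, so v_3 = 9^{−1} = 3 (mod 13).
  i = 4 (α = 8): (8−7)(8−9)(8−12)(8−6) = 1·(−1)·(−4)·2 = 8 ≡ 8, so v_4 = 8^{−1} = 5 (mod 13).
  i = 5 (α = 6): (6−7)(6−9)(6−12)(6−8) = (−1)·(−3)·(−6)·(−2) = 36 ≡ 10, so v_5 = 10^{−1} = 4 (mod 13).
  v = [9, 5, 3, 5, 4].
Step 2: syndromes of r = [2, 5, 7, 10, 7] (all sums mod 13).
  S_0 = Σ v_i r_i = 9·2 + 5·5 + 3·7 + 5·10 + 4·7 = 142 ≡ 12.
  S_1 = Σ v_i α_i r_i = 9·7·2 + 5·9·5 + 3·12·7 + 5·8·10 + 4·6·7 = 1171 ≡ 1.
  α_i^2 mod 13 = [10, 3, 1, 12, 10].
  S_2 = Σ v_i α_i^2 r_i = 9·10·2 + 5·3·5 + 3·1·7 + 5·12·10 + 4·10·7 = 1156 ≡ 12.
  S = (12, 1, 12) ≠ 0, so r is not a codeword (an error is present).
Step 3: locate the error. For a single error e at position i, S_ℓ = v_i·e·α_i^ℓ, so α_err = S_1/S_0.
  S_0^{−1} = 12^{−1} = 12 (mod 13), so α_err = 1·12 = 12 ≡ 12 = α_3. Error position i = 3.
  Consistency check: S_2/S_1 = 12·1 = 12 ≡ 12 = α_err ✓ (single-error assumption holds).
Step 4: error magnitude e = S_0/v_3 = S_0·∏_{j≠3}(α_3 − α_j) = 12·9 = 108 ≡ 4 (mod 13).
Step 5: correct position 3: c_3 = r_3 − e = 7 − 4 ≡ 3 (mod 13). Hence c = [2, 5, 3, 10, 7].
  Check: interpolating c through the α_i gives m(x) = 11 + 8·x (degree < 2) with m(α_i) = c_i for every i, so c is indeed a codeword.


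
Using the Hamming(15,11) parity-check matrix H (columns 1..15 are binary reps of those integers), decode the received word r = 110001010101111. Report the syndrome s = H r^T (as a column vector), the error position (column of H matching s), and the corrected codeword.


s = (0, 1, 1, 1)^T, error position = 7, corrected codeword c = 110001110101111

Compute s = H r^T mod 2 one row at a time:
  s_1 = 1 + 0 + 1 + 0 + 1 + 1 + 1 + 1 = 6 ≡ 0 (mod 2).
  s_2 = 0 + 0 + 1 + 0 + 1 + 1 + 1 + 1 = 5 ≡ 1 (mod 2).
  s_3 = 1 + 0 + 1 + 0 + 1 + 0 + 1 + 1 = 5 ≡ 1 (mod 2).
  s_4 = 1 + 0 + 0 + 0 + 0 + 0 + 1 + 1 = 3 ≡ 1 (mod 2).
s = (0, 1, 1, 1)^T — this equals column 7 of H (binary 0111), so error is at position 7.
Correct: flip bit 7 of r = 110001010101111 to get c = 110001110101111.


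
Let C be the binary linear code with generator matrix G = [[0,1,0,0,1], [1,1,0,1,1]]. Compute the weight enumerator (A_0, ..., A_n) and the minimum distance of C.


Weight distribution: A_0 = 1, A_2 = 2, A_4 = 1. Minimum distance d = 2.

Enumerate all 2^2 = 4 messages m ∈ F_2^2.
For each, compute codeword c = mG in F_2^5, then tally its weight.
  m = 00 → c = 00000, weight = 0.
  m = 10 → c = 01001, weight = 2.
  m = 01 → c = 11011, weight = 4.
  m = 11 → c = 10010, weight = 2.
Tally weights:
  weight 0: 1 codewords.
  weight 2: 2 codewords.
  weight 4: 1 codewords.
Minimum distance d = smallest w > 0 with A_w > 0 = 2.
Sanity: Σ A_w = 4 = 2^2 = 4 ✓.


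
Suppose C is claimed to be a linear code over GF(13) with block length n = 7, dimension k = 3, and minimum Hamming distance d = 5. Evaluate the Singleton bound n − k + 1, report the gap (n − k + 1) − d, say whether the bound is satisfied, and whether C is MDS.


Singleton RHS = n − k + 1 = 5, slack = 0, bound satisfied, MDS.

Singleton bound: d ≤ n − k + 1.
Here n = 7, k = 3, so n − k + 1 = 5.
Given d = 5, check d ≤ 5: YES.
Slack = (n − k + 1) − d = 0.
The code is MDS (slack = 0).
Description: the claimed parameters are [7, 3, 5]_13; such a code would be MDS (meets Singleton bound).


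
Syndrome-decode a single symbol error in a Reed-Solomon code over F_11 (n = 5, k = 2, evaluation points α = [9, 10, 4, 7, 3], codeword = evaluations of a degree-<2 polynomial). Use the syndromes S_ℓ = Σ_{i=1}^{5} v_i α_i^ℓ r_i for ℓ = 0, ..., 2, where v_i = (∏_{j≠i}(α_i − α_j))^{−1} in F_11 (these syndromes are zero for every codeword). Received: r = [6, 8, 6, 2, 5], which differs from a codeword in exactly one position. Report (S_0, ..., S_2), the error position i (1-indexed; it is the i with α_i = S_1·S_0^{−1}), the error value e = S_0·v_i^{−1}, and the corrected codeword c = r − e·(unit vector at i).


S = (6, 2, 8), error at position 3, error magnitude e = 10, c = [6, 8, 7, 2, 5].

Step 1: column multipliers v_i = (∏_{j≠i}(α_i − α_j))^{−1} mod 11.
  i = 1 (α = 9): (9−10)(9−4)(9−7)(9−3) = (−1)·5·2·6 = −60 ≡ 6, so v_1 = 6^{−1} = 2 (mod 11).
  i = 2 (α = 10): (10−9)(10−4)(10−7)(10−3) = 1·6·3·7 = 126 ≡ 5, so v_2 = 5^{−1} = 9 (mod 11).
  i = 3 (α = 4): (4−9)(4−10)(4−7)(4−3) = (−5)·(−6)·(−3)·1 = −90 ≡ 9, so v_3 = 9^{−1} = 5 (mod 11).
  i = 4 (α = 7): (7−9)(7−10)(7−4)(7−3) = (−2)·(−3)·3·4 = 72 ≡ 6, so v_4 = 6^{−1} = 2 (mod 11).
  i = 5 (α = 3): (3−9)(3−10)(3−4)(3−7) = (−6)·(−7)·(−1)·(−4) = 168 ≡ 3, so v_5 = 3^{−1} = 4 (mod 11).
  v = [2, 9, 5, 2, 4].
Step 2: syndromes of r = [6, 8, 6, 2, 5] (all sums mod 11).
  S_0 = Σ v_i r_i = 2·6 + 9·8 + 5·6 + 2·2 + 4·5 = 138 ≡ 6.
  S_1 = Σ v_i α_i r_i = 2·9·6 + 9·10·8 + 5·4·6 + 2·7·2 + 4·3·5 = 1036 ≡ 2.
  α_i^2 mod 11 = [4, 1, 5, 5, 9].
  S_2 = Σ v_i α_i^2 r_i = 2·4·6 + 9·1·8 + 5·5·6 + 2·5·2 + 4·9·5 = 470 ≡ 8.
  S = (6, 2, 8) ≠ 0, so r is not a codeword (an error is present).
Step 3: locate the error. For a single error e at position i, S_ℓ = v_i·e·α_i^ℓ, so α_err = S_1/S_0.
  S_0^{−1} = 6^{−1} = 2 (mod 11), so α_err = 2·2 = 4 ≡ 4 = α_3. Error position i = 3.
  Consistency check: S_2/S_1 = 8·6 = 48 ≡ 4 = α_err ✓ (single-error assumption holds).
Step 4: error magnitude e = S_0/v_3 = S_0·∏_{j≠3}(α_3 − α_j) = 6·9 = 54 ≡ 10 (mod 11).
Step 5: correct position 3: c_3 = r_3 − e = 6 − 10 ≡ 7 (mod 11). Hence c = [6, 8, 7, 2, 5].
  Check: interpolating c through the α_i gives m(x) = 10 + 2·x (degree < 2) with m(α_i) = c_i for every i, so c is indeed a codeword.


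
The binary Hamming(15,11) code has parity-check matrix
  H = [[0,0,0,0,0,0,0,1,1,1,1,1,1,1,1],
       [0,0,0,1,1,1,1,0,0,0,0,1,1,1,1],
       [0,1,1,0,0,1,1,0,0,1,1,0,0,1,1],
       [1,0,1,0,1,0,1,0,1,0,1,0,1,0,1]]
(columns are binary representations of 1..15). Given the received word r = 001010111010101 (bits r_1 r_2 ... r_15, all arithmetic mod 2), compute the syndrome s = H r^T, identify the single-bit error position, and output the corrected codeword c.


s = (1, 0, 0, 1)^T, error position = 9, corrected codeword c = 001010110010101

Compute s = H r^T mod 2 one row at a time:
  s_1 = 1 + 1 + 0 + 1 + 0 + 1 + 0 + 1 = 5 ≡ 1 (mod 2).
  s_2 = 0 + 1 + 0 + 1 + 0 + 1 + 0 + 1 = 4 ≡ 0 (mod 2).
  s_3 = 0 + 1 + 0 + 1 + 0 + 1 + 0 + 1 = 4 ≡ 0 (mod 2).
  s_4 = 0 + 1 + 1 + 1 + 1 + 1 + 1 + 1 = 7 ≡ 1 (mod 2).
s = (1, 0, 0, 1)^T — this equals column 9 of H (binary 1001), so error is at position 9.
Correct: flip bit 9 of r = 001010111010101 to get c = 001010110010101.


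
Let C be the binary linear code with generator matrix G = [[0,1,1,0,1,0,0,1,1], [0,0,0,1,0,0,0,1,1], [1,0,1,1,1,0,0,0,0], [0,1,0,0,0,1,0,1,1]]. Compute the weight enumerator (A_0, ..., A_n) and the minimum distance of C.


Weight distribution: A_0 = 1, A_2 = 1, A_3 = 4, A_4 = 4, A_5 = 4, A_6 = 1, A_8 = 1. Minimum distance d = 2.

Enumerate all 2^4 = 16 messages m ∈ F_2^4.
For each, compute codeword c = mG in F_2^9, then tally its weight.
  m = 0000 → c = 000000000, weight = 0.
  m = 1000 → c = 011010011, weight = 5.
  m = 0100 → c = 000100011, weight = 3.
  m = 1100 → c = 011110000, weight = 4.
  m = 0010 → c = 101110000, weight = 4.
  m = 1010 → c = 110100011, weight = 5.
  m = 0110 → c = 101010011, weight = 5.
  m = 1110 → c = 110000000, weight = 2.
  m = 0001 → c = 010001011, weight = 4.
  m = 1001 → c = 001011000, weight = 3.
  m = 0101 → c = 010101000, weight = 3.
  m = 1101 → c = 001111011, weight = 6.
  m = 0011 → c = 111111011, weight = 8.
  m = 1011 → c = 100101000, weight = 3.
  m = 0111 → c = 111011000, weight = 5.
  m = 1111 → c = 100001011, weight = 4.
Tally weights:
  weight 0: 1 codewords.
  weight 2: 1 codewords.
  weight 3: 4 codewords.
  weight 4: 4 codewords.
  weight 5: 4 codewords.
  weight 6: 1 codewords.
  weight 8: 1 codewords.
Minimum distance d = smallest w > 0 with A_w > 0 = 2.
Sanity: Σ A_w = 16 = 2^4 = 16 ✓.


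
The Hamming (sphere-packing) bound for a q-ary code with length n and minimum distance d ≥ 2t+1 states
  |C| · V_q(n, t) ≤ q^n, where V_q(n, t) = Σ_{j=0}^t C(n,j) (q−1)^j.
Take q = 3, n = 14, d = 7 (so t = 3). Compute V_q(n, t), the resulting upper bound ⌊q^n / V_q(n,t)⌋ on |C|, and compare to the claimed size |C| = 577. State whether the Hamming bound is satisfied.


V_q(n, t) = 3305, q^n = 4782969, Hamming bound = 1447, |C| = 577 ≤ bound (satisfied).

Step 1: Compute V_q(n, t) = Σ_{j=0}^3 C(n, j) (q−1)^j.
  j = 0: C(14,0)·(2)^0 = 1·1 = 1.
  j = 1: C(14,1)·(2)^1 = 14·2 = 28.
  j = 2: C(14,2)·(2)^2 = 91·4 = 364.
  j = 3: C(14,3)·(2)^3 = 364·8 = 2912.
  V_q(n, t) = 1 + 28 + 364 + 2912 = 3305.
Step 2: q^n = 3^14 = 4782969.
Step 3: Hamming bound ⌊q^n / V_q(n,t)⌋ = ⌊4782969/3305⌋ = 1447.
Step 4: Compare |C| = 577 to 1447: satisfied.
The claimed |C| lies below the Hamming bound.


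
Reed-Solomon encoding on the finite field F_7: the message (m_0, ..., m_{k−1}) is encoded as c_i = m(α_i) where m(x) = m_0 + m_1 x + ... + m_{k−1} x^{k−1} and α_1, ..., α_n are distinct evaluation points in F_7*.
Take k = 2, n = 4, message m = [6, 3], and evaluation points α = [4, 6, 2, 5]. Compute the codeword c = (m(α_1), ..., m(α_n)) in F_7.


c = [4, 3, 5, 0]

Message polynomial: m(x) = 6 + 3·x (mod 7).
For each evaluation point α_i, compute m(α_i) mod 7:
  α_1 = 4: Horner steps 3 → 4, so m(4) = 4.
  α_2 = 6: Horner steps 3 → 3, so m(6) = 3.
  α_3 = 2: Horner steps 3 → 5, so m(2) = 5.
  α_4 = 5: Horner steps 3 → 0, so m(5) = 0.
Codeword c = [4, 3, 5, 0] ∈ F_7^4.


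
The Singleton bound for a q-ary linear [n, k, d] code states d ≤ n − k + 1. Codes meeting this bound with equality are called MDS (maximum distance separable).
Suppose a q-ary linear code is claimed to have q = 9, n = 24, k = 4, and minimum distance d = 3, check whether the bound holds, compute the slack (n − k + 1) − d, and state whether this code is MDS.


Singleton RHS = n − k + 1 = 21, slack = 18, bound satisfied, not MDS.

Singleton bound: d ≤ n − k + 1.
Here n = 24, k = 4, so n − k + 1 = 21.
Given d = 3, check d ≤ 21: YES.
Slack = (n − k + 1) − d = 18.
The code is NOT MDS (slack = 18 > 0).
Description: the claimed parameters are [24, 4, 3]_9; such a code would be non-MDS.


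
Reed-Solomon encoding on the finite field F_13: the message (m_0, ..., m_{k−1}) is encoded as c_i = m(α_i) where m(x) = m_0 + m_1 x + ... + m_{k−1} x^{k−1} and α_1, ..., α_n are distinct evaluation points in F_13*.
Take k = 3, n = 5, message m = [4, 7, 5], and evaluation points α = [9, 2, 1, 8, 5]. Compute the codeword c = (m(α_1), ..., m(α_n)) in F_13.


c = [4, 12, 3, 3, 8]

Message polynomial: m(x) = 4 + 7·x + 5·x^2 (mod 13).
For each evaluation point α_i, compute m(α_i) mod 13:
  α_1 = 9: Horner steps 5 → 0 → 4, so m(9) = 4.
  α_2 = 2: Horner steps 5 → 4 → 12, so m(2) = 12.
  α_3 = 1: Horner steps 5 → 12 → 3, so m(1) = 3.
  α_4 = 8: Horner steps 5 → 8 → 3, so m(8) = 3.
  α_5 = 5: Horner steps 5 → 6 → 8, so m(5) = 8.
Codeword c = [4, 12, 3, 3, 8] ∈ F_13^5.


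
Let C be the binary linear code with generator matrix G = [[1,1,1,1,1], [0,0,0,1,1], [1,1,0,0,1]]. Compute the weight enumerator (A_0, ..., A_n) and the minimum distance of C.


Weight distribution: A_0 = 1, A_2 = 3, A_3 = 3, A_5 = 1. Minimum distance d = 2.

Enumerate all 2^3 = 8 messages m ∈ F_2^3.
For each, compute codeword c = mG in F_2^5, then tally its weight.
  m = 000 → c = 00000, weight = 0.
  m = 100 → c = 11111, weight = 5.
  m = 010 → c = 00011, weight = 2.
  m = 110 → c = 11100, weight = 3.
  m = 001 → c = 11001, weight = 3.
  m = 101 → c = 00110, weight = 2.
  m = 011 → c = 11010, weight = 3.
  m = 111 → c = 00101, weight = 2.
Tally weights:
  weight 0: 1 codewords.
  weight 2: 3 codewords.
  weight 3: 3 codewords.
  weight 5: 1 codewords.
Minimum distance d = smallest w > 0 with A_w > 0 = 2.
Sanity: Σ A_w = 8 = 2^3 = 8 ✓.


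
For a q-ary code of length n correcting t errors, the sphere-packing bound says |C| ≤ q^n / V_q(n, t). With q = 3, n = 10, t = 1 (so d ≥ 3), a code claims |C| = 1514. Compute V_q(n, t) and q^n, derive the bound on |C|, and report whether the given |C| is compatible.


V_q(n, t) = 21, q^n = 59049, Hamming bound = 2811, |C| = 1514 ≤ bound (satisfied).

Step 1: Compute V_q(n, t) = Σ_{j=0}^1 C(n, j) (q−1)^j.
  j = 0: C(10,0)·(2)^0 = 1·1 = 1.
  j = 1: C(10,1)·(2)^1 = 10·2 = 20.
  V_q(n, t) = 1 + 20 = 21.
Step 2: q^n = 3^10 = 59049.
Step 3: Hamming bound ⌊q^n / V_q(n,t)⌋ = ⌊59049/21⌋ = 2811.
Step 4: Compare |C| = 1514 to 2811: satisfied.
The claimed |C| lies below the Hamming bound.


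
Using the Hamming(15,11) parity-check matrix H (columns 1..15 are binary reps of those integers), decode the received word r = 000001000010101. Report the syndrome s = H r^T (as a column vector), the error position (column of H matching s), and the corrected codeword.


s = (1, 1, 1, 1)^T, error position = 15, corrected codeword c = 000001000010100

Compute s = H r^T mod 2 one row at a time:
  s_1 = 0 + 0 + 0 + 1 + 0 + 1 + 0 + 1 = 3 ≡ 1 (mod 2).
  s_2 = 0 + 0 + 1 + 0 + 0 + 1 + 0 + 1 = 3 ≡ 1 (mod 2).
  s_3 = 0 + 0 + 1 + 0 + 0 + 1 + 0 + 1 = 3 ≡ 1 (mod 2).
  s_4 = 0 + 0 + 0 + 0 + 0 + 1 + 1 + 1 = 3 ≡ 1 (mod 2).
s = (1, 1, 1, 1)^T — this equals column 15 of H (binary 1111), so error is at position 15.
Correct: flip bit 15 of r = 000001000010101 to get c = 000001000010100.


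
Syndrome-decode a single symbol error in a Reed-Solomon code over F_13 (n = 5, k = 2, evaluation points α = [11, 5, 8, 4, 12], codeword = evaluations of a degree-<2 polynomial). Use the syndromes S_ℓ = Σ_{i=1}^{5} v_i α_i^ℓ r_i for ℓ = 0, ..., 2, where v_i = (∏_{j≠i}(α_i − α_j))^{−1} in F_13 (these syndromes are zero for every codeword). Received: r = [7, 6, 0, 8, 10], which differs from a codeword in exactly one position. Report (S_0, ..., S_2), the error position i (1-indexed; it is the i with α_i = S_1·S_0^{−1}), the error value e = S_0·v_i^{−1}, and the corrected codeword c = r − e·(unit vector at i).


S = (6, 7, 6), error at position 5, error magnitude e = 5, c = [7, 6, 0, 8, 5].

Step 1: column multipliers v_i = (∏_{j≠i}(α_i − α_j))^{−1} mod 13.
  i = 1 (α = 11): (11−5)(11−8)(11−4)(11−12) = 6·3·7·(−1) = −126 ≡ 4, so v_1 = 4^{−1} = 10 (mod 13).
  i = 2 (α = 5): (5−11)(5−8)(5−4)(5−12) = (−6)·(−3)·1·(−7) = −126 ≡ 4, so v_2 = 4^{−1} = 10 (mod 13).
  i = 3 (α = 8): (8−11)(8−5)(8−4)(8−12) = (−3)·3·4·(−4) = 144 ≡ 1, so v_3 = 1^{−1} = 1 (mod 13).
  i = 4 (α = 4): (4−11)(4−5)(4−8)(4−12) = (−7)·(−1)·(−4)·(−8) = 224 ≡ 3, so v_4 = 3^{−1} = 9 (mod 13).
  i = 5 (α = 12): (12−11)(12−5)(12−8)(12−4) = 1·7·4·8 = 224 ≡ 3, so v_5 = 3^{−1} = 9 (mod 13).
  v = [10, 10, 1, 9, 9].
Step 2: syndromes of r = [7, 6, 0, 8, 10] (all sums mod 13).
  S_0 = Σ v_i r_i = 10·7 + 10·6 + 1·0 + 9·8 + 9·10 = 292 ≡ 6.
  S_1 = Σ v_i α_i r_i = 10·11·7 + 10·5·6 + 1·8·0 + 9·4·8 + 9·12·10 = 2438 ≡ 7.
  α_i^2 mod 13 = [4, 12, 12, 3, 1].
  S_2 = Σ v_i α_i^2 r_i = 10·4·7 + 10·12·6 + 1·12·0 + 9·3·8 + 9·1·10 = 1306 ≡ 6.
  S = (6, 7, 6) ≠ 0, so r is not a codeword (an error is present).
Step 3: locate the error. For a single error e at position i, S_ℓ = v_i·e·α_i^ℓ, so α_err = S_1/S_0.
  S_0^{−1} = 6^{−1} = 11 (mod 13), so α_err = 7·11 = 77 ≡ 12 = α_5. Error position i = 5.
  Consistency check: S_2/S_1 = 6·2 = 12 ≡ 12 = α_err ✓ (single-error assumption holds).
Step 4: error magnitude e = S_0/v_5 = S_0·∏_{j≠5}(α_5 − α_j) = 6·3 = 18 ≡ 5 (mod 13).
Step 5: correct position 5: c_5 = r_5 − e = 10 − 5 ≡ 5 (mod 13). Hence c = [7, 6, 0, 8, 5].
  Check: interpolating c through the α_i gives m(x) = 3 + 11·x (degree < 2) with m(α_i) = c_i for every i, so c is indeed a codeword.


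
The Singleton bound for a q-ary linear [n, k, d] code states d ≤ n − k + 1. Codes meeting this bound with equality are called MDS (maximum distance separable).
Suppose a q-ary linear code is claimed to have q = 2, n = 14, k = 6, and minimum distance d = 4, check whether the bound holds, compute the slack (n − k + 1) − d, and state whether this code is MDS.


Singleton RHS = n − k + 1 = 9, slack = 5, bound satisfied, not MDS.

Singleton bound: d ≤ n − k + 1.
Here n = 14, k = 6, so n − k + 1 = 9.
Given d = 4, check d ≤ 9: YES.
Slack = (n − k + 1) − d = 5.
The code is NOT MDS (slack = 5 > 0).
Description: the claimed parameters are [14, 6, 4]_2; such a code would be non-MDS.


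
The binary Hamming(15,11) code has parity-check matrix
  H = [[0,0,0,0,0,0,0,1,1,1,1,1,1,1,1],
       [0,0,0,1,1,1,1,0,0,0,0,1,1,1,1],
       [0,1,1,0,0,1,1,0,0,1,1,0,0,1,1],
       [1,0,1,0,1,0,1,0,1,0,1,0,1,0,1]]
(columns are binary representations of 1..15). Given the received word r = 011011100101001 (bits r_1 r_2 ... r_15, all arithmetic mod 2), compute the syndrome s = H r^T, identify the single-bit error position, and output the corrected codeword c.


s = (1, 1, 0, 0)^T, error position = 12, corrected codeword c = 011011100100001

Compute s = H r^T mod 2 one row at a time:
  s_1 = 0 + 0 + 1 + 0 + 1 + 0 + 0 + 1 = 3 ≡ 1 (mod 2).
  s_2 = 0 + 1 + 1 + 1 + 1 + 0 + 0 + 1 = 5 ≡ 1 (mod 2).
  s_3 = 1 + 1 + 1 + 1 + 1 + 0 + 0 + 1 = 6 ≡ 0 (mod 2).
  s_4 = 0 + 1 + 1 + 1 + 0 + 0 + 0 + 1 = 4 ≡ 0 (mod 2).
s = (1, 1, 0, 0)^T — this equals column 12 of H (binary 1100), so error is at position 12.
Correct: flip bit 12 of r = 011011100101001 to get c = 011011100100001.


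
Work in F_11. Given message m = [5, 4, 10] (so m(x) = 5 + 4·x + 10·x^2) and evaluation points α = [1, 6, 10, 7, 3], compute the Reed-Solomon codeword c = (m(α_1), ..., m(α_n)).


c = [8, 4, 0, 6, 8]

Message polynomial: m(x) = 5 + 4·x + 10·x^2 (mod 11).
For each evaluation point α_i, compute m(α_i) mod 11:
  α_1 = 1: Horner steps 10 → 3 → 8, so m(1) = 8.
  α_2 = 6: Horner steps 10 → 9 → 4, so m(6) = 4.
  α_3 = 10: Horner steps 10 → 5 → 0, so m(10) = 0.
  α_4 = 7: Horner steps 10 → 8 → 6, so m(7) = 6.
  α_5 = 3: Horner steps 10 → 1 → 8, so m(3) = 8.
Codeword c = [8, 4, 0, 6, 8] ∈ F_11^5.


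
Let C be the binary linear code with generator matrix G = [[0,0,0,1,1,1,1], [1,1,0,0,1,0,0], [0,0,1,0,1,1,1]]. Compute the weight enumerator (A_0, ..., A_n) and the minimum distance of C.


Weight distribution: A_0 = 1, A_2 = 1, A_3 = 1, A_4 = 2, A_5 = 3. Minimum distance d = 2.

Enumerate all 2^3 = 8 messages m ∈ F_2^3.
For each, compute codeword c = mG in F_2^7, then tally its weight.
  m = 000 → c = 0000000, weight = 0.
  m = 100 → c = 0001111, weight = 4.
  m = 010 → c = 1100100, weight = 3.
  m = 110 → c = 1101011, weight = 5.
  m = 001 → c = 0010111, weight = 4.
  m = 101 → c = 0011000, weight = 2.
  m = 011 → c = 1110011, weight = 5.
  m = 111 → c = 1111100, weight = 5.
Tally weights:
  weight 0: 1 codewords.
  weight 2: 1 codewords.
  weight 3: 1 codewords.
  weight 4: 2 codewords.
  weight 5: 3 codewords.
Minimum distance d = smallest w > 0 with A_w > 0 = 2.
Sanity: Σ A_w = 8 = 2^3 = 8 ✓.


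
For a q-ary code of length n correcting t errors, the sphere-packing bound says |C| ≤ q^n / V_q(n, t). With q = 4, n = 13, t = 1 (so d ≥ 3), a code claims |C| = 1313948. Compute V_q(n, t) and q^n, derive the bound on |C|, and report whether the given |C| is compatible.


V_q(n, t) = 40, q^n = 67108864, Hamming bound = 1677721, |C| = 1313948 ≤ bound (satisfied).

Step 1: Compute V_q(n, t) = Σ_{j=0}^1 C(n, j) (q−1)^j.
  j = 0: C(13,0)·(3)^0 = 1·1 = 1.
  j = 1: C(13,1)·(3)^1 = 13·3 = 39.
  V_q(n, t) = 1 + 39 = 40.
Step 2: q^n = 4^13 = 67108864.
Step 3: Hamming bound ⌊q^n / V_q(n,t)⌋ = ⌊67108864/40⌋ = 1677721.
Step 4: Compare |C| = 1313948 to 1677721: satisfied.
The claimed |C| lies below the Hamming bound.


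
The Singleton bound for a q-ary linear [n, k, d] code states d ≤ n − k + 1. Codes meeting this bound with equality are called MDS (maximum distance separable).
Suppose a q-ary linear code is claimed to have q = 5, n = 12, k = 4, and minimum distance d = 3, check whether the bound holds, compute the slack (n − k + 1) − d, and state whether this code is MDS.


Singleton RHS = n − k + 1 = 9, slack = 6, bound satisfied, not MDS.

Singleton bound: d ≤ n − k + 1.
Here n = 12, k = 4, so n − k + 1 = 9.
Given d = 3, check d ≤ 9: YES.
Slack = (n − k + 1) − d = 6.
The code is NOT MDS (slack = 6 > 0).
Description: the claimed parameters are [12, 4, 3]_5; such a code would be non-MDS.


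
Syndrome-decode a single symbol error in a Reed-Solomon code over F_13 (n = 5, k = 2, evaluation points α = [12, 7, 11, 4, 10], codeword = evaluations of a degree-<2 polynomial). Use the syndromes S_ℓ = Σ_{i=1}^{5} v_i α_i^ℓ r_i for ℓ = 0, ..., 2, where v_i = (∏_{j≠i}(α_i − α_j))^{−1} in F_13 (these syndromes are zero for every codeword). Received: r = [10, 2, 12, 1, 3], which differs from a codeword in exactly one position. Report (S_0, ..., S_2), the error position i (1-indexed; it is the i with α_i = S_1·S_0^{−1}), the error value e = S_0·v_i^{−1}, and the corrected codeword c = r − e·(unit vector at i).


S = (1, 12, 1), error at position 1, error magnitude e = 2, c = [8, 2, 12, 1, 3].

Step 1: column multipliers v_i = (∏_{j≠i}(α_i − α_j))^{−1} mod 13.
  i = 1 (α = 12): (12−7)(12−11)(12−4)(12−10) = 5·1·8·2 = 80 ≡ 2, so v_1 = 2^{−1} = 7 (mod 13).
  i = 2 (α = 7): (7−12)(7−11)(7−4)(7−10) = (−5)·(−4)·3·(−3) = −180 ≡ 2, so v_2 = 2^{−1} = 7 (mod 13).
  i = 3 (α = 11): (11−12)(11−7)(11−4)(11−10) = (−1)·4·7·1 = −28 ≡ 11, so v_3 = 11^{−1} = 6 (mod 13).
  i = 4 (α = 4): (4−12)(4−7)(4−11)(4−10) = (−8)·(−3)·(−7)·(−6) = 1008 ≡ 7, so v_4 = 7^{−1} = 2 (mod 13).
  i = 5 (α = 10): (10−12)(10−7)(10−11)(10−4) = (−2)·3·(−1)·6 = 36 ≡ 10, so v_5 = 10^{−1} = 4 (mod 13).
  v = [7, 7, 6, 2, 4].
Step 2: syndromes of r = [10, 2, 12, 1, 3] (all sums mod 13).
  S_0 = Σ v_i r_i = 7·10 + 7·2 + 6·12 + 2·1 + 4·3 = 170 ≡ 1.
  S_1 = Σ v_i α_i r_i = 7·12·10 + 7·7·2 + 6·11·12 + 2·4·1 + 4·10·3 = 1858 ≡ 12.
  α_i^2 mod 13 = [1, 10, 4, 3, 9].
  S_2 = Σ v_i α_i^2 r_i = 7·1·10 + 7·10·2 + 6·4·12 + 2·3·1 + 4·9·3 = 612 ≡ 1.
  S = (1, 12, 1) ≠ 0, so r is not a codeword (an error is present).
Step 3: locate the error. For a single error e at position i, S_ℓ = v_i·e·α_i^ℓ, so α_err = S_1/S_0.
  S_0^{−1} = 1^{−1} = 1 (mod 13), so α_err = 12·1 = 12 ≡ 12 = α_1. Error position i = 1.
  Consistency check: S_2/S_1 = 1·12 = 12 ≡ 12 = α_err ✓ (single-error assumption holds).
Step 4: error magnitude e = S_0/v_1 = S_0·∏_{j≠1}(α_1 − α_j) = 1·2 = 2 ≡ 2 (mod 13).
Step 5: correct position 1: c_1 = r_1 − e = 10 − 2 ≡ 8 (mod 13). Hence c = [8, 2, 12, 1, 3].
  Check: interpolating c through the α_i gives m(x) = 4 + 9·x (degree < 2) with m(α_i) = c_i for every i, so c is indeed a codeword.


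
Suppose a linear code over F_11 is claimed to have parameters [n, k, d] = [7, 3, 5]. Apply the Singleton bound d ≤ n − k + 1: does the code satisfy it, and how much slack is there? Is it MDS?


Singleton RHS = n − k + 1 = 5, slack = 0, bound satisfied, MDS.

Singleton bound: d ≤ n − k + 1.
Here n = 7, k = 3, so n − k + 1 = 5.
Given d = 5, check d ≤ 5: YES.
Slack = (n − k + 1) − d = 0.
The code is MDS (slack = 0).
Description: the claimed parameters are [7, 3, 5]_11; such a code would be MDS (meets Singleton bound).


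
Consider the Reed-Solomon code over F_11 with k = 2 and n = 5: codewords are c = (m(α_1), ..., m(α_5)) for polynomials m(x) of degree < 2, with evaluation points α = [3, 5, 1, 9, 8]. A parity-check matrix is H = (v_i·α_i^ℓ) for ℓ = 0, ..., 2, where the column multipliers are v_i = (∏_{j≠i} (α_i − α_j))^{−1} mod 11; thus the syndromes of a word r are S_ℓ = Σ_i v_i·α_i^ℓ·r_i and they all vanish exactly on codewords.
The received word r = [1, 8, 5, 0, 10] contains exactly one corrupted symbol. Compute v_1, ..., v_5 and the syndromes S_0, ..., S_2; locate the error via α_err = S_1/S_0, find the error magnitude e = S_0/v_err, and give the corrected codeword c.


S = (6, 4, 10), error at position 5, error magnitude e = 8, c = [1, 8, 5, 0, 2].

Step 1: column multipliers v_i = (∏_{j≠i}(α_i − α_j))^{−1} mod 11.
  i = 1 (α = 3): (3−5)(3−1)(3−9)(3−8) = (−2)·2·(−6)·(−5) = −120 ≡ 1, so v_1 = 1^{−1} = 1 (mod 11).
  i = 2 (α = 5): (5−3)(5−1)(5−9)(5−8) = 2·4·(−4)·(−3) = 96 ≡ 8, so v_2 = 8^{−1} = 7 (mod 11).
  i = 3 (α = 1): (1−3)(1−5)(1−9)(1−8) = (−2)·(−4)·(−8)·(−7) = 448 ≡ 8, so v_3 = 8^{−1} = 7 (mod 11).
  i = 4 (α = 9): (9−3)(9−5)(9−1)(9−8) = 6·4·8·1 = 192 ≡ 5, so v_4 = 5^{−1} = 9 (mod 11).
  i = 5 (α = 8): (8−3)(8−5)(8−1)(8−9) = 5·3·7·(−1) = −105 ≡ 5, so v_5 = 5^{−1} = 9 (mod 11).
  v = [1, 7, 7, 9, 9].
Step 2: syndromes of r = [1, 8, 5, 0, 10] (all sums mod 11).
  S_0 = Σ v_i r_i = 1·1 + 7·8 + 7·5 + 9·0 + 9·10 = 182 ≡ 6.
  S_1 = Σ v_i α_i r_i = 1·3·1 + 7·5·8 + 7·1·5 + 9·9·0 + 9·8·10 = 1038 ≡ 4.
  α_i^2 mod 11 = [9, 3, 1, 4, 9].
  S_2 = Σ v_i α_i^2 r_i = 1·9·1 + 7·3·8 + 7·1·5 + 9·4·0 + 9·9·10 = 1022 ≡ 10.
  S = (6, 4, 10) ≠ 0, so r is not a codeword (an error is present).
Step 3: locate the error. For a single error e at position i, S_ℓ = v_i·e·α_i^ℓ, so α_err = S_1/S_0.
  S_0^{−1} = 6^{−1} = 2 (mod 11), so α_err = 4·2 = 8 ≡ 8 = α_5. Error position i = 5.
  Consistency check: S_2/S_1 = 10·3 = 30 ≡ 8 = α_err ✓ (single-error assumption holds).
Step 4: error magnitude e = S_0/v_5 = S_0·∏_{j≠5}(α_5 − α_j) = 6·5 = 30 ≡ 8 (mod 11).
Step 5: correct position 5: c_5 = r_5 − e = 10 − 8 ≡ 2 (mod 11). Hence c = [1, 8, 5, 0, 2].
  Check: interpolating c through the α_i gives m(x) = 7 + 9·x (degree < 2) with m(α_i) = c_i for every i, so c is indeed a codeword.


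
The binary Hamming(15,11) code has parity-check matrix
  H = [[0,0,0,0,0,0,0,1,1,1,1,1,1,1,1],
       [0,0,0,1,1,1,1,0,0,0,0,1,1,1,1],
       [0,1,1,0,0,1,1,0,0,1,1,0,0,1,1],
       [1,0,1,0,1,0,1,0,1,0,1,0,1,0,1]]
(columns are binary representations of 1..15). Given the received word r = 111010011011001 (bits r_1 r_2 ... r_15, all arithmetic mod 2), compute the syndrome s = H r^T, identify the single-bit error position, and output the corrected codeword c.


s = (1, 1, 0, 0)^T, error position = 12, corrected codeword c = 111010011010001

Compute s = H r^T mod 2 one row at a time:
  s_1 = 1 + 1 + 0 + 1 + 1 + 0 + 0 + 1 = 5 ≡ 1 (mod 2).
  s_2 = 0 + 1 + 0 + 0 + 1 + 0 + 0 + 1 = 3 ≡ 1 (mod 2).
  s_3 = 1 + 1 + 0 + 0 + 0 + 1 + 0 + 1 = 4 ≡ 0 (mod 2).
  s_4 = 1 + 1 + 1 + 0 + 1 + 1 + 0 + 1 = 6 ≡ 0 (mod 2).
s = (1, 1, 0, 0)^T — this equals column 12 of H (binary 1100), so error is at position 12.
Correct: flip bit 12 of r = 111010011011001 to get c = 111010011010001.


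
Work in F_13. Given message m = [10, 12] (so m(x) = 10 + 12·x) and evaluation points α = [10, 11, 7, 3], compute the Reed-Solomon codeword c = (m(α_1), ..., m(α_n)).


c = [0, 12, 3, 7]

Message polynomial: m(x) = 10 + 12·x (mod 13).
For each evaluation point α_i, compute m(α_i) mod 13:
  α_1 = 10: Horner steps 12 → 0, so m(10) = 0.
  α_2 = 11: Horner steps 12 → 12, so m(11) = 12.
  α_3 = 7: Horner steps 12 → 3, so m(7) = 3.
  α_4 = 3: Horner steps 12 → 7, so m(3) = 7.
Codeword c = [0, 12, 3, 7] ∈ F_13^4.


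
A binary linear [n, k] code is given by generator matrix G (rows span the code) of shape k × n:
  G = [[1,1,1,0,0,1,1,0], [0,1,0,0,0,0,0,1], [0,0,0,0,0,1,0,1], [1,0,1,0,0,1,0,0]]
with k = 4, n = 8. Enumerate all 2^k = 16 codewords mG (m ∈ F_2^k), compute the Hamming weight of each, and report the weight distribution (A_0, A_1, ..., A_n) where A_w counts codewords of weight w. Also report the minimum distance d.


Weight distribution: A_0 = 1, A_2 = 6, A_3 = 4, A_4 = 1, A_5 = 4. Minimum distance d = 2.

Enumerate all 2^4 = 16 messages m ∈ F_2^4.
For each, compute codeword c = mG in F_2^8, then tally its weight.
  m = 0000 → c = 00000000, weight = 0.
  m = 1000 → c = 11100110, weight = 5.
  m = 0100 → c = 01000001, weight = 2.
  m = 1100 → c = 10100111, weight = 5.
  m = 0010 → c = 00000101, weight = 2.
  m = 1010 → c = 11100011, weight = 5.
  m = 0110 → c = 01000100, weight = 2.
  m = 1110 → c = 10100010, weight = 3.
  m = 0001 → c = 10100100, weight = 3.
  m = 1001 → c = 01000010, weight = 2.
  m = 0101 → c = 11100101, weight = 5.
  m = 1101 → c = 00000011, weight = 2.
  m = 0011 → c = 10100001, weight = 3.
  m = 1011 → c = 01000111, weight = 4.
  m = 0111 → c = 11100000, weight = 3.
  m = 1111 → c = 00000110, weight = 2.
Tally weights:
  weight 0: 1 codewords.
  weight 2: 6 codewords.
  weight 3: 4 codewords.
  weight 4: 1 codewords.
  weight 5: 4 codewords.
Minimum distance d = smallest w > 0 with A_w > 0 = 2.
Sanity: Σ A_w = 16 = 2^4 = 16 ✓.
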